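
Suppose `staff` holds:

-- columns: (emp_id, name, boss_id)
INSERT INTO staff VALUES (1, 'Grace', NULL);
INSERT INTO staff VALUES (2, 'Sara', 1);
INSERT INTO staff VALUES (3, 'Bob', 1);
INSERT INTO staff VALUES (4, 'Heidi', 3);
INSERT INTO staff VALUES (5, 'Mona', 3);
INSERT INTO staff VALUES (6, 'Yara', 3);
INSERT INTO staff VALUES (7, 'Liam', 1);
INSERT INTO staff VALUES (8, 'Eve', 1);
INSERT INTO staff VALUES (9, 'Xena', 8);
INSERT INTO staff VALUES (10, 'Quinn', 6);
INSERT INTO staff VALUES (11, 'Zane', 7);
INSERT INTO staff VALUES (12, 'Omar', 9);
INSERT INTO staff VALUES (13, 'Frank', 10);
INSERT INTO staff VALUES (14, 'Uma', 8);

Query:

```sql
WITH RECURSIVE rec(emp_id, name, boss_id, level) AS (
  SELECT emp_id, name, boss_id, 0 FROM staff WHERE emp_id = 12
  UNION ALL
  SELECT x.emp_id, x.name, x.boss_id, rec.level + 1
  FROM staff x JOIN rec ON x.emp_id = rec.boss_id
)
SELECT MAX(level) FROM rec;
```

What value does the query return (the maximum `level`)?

Base: emp_id=12 (Omar), boss_id=9, level 0.
Iteration 1: join on emp_id=9 -> Xena (id 9, boss_id=8, level 1).
Iteration 2: join on emp_id=8 -> Eve (id 8, boss_id=1, level 2).
Iteration 3: join on emp_id=1 -> Grace (id 1, boss_id=NULL, level 3).
Iteration 4: boss_id is NULL; no match; recursion stops.
level values: 0, 1, 2, 3; the maximum is 3.

3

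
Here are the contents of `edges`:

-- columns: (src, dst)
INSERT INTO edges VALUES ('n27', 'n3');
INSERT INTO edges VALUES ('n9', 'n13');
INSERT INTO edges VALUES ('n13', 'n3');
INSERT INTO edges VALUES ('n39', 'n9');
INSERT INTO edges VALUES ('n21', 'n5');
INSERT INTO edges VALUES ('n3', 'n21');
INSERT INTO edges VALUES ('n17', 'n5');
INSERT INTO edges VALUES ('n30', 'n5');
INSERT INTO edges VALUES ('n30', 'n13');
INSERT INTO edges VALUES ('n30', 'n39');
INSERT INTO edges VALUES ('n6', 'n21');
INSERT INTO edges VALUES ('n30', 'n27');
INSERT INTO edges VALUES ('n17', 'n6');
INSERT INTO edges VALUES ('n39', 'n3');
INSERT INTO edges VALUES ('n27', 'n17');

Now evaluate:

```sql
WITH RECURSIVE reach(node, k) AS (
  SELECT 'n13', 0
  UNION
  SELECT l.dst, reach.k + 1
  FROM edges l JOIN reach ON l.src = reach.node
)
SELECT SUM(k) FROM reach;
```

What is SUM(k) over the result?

Base: (n13, k=0).
Iteration 1: edges from {n13} -> (n3, k=1).
Iteration 2: edges from {n3} -> (n21, k=2).
Iteration 3: edges from {n21} -> (n5, k=3).
Iteration 4: no outgoing edges from {n5}; recursion stops.
SUM(k) = 0 + 1 + 2 + 3 = 6.

6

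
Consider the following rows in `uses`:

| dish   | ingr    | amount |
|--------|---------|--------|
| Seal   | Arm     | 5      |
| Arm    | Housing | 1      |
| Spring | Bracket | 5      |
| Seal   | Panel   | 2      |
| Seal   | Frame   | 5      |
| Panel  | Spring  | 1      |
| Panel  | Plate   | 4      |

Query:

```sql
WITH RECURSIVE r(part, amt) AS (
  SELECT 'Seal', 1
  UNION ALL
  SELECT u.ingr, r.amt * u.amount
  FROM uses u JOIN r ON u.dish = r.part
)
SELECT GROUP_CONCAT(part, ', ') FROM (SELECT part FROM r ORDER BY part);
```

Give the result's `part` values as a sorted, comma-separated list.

Arm, Bracket, Frame, Housing, Panel, Plate, Seal, Spring

Base: (Seal, amt=1).
Iteration 1: components of {Seal} -> Arm = 1*5 = 5, Frame = 1*5 = 5, Panel = 1*2 = 2.
Iteration 2: components of {Arm,Frame,Panel} -> Housing = 5*1 = 5, Plate = 2*4 = 8, Spring = 2*1 = 2.
Iteration 3: components of {Housing,Plate,Spring} -> Bracket = 2*5 = 10.
Iteration 4: no further components; recursion stops.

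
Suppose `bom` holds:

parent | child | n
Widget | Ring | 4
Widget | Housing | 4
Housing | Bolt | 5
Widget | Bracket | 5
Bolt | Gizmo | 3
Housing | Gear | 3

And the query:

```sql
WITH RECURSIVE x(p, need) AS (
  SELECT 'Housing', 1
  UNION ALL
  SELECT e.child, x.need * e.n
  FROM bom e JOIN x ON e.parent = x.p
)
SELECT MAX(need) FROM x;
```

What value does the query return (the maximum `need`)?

Base: (Housing, need=1).
Iteration 1: components of {Housing} -> Bolt = 1*5 = 5, Gear = 1*3 = 3.
Iteration 2: components of {Bolt,Gear} -> Gizmo = 5*3 = 15.
Iteration 3: no further components; recursion stops.
need values: 1, 5, 3, 15; the maximum is 15.

15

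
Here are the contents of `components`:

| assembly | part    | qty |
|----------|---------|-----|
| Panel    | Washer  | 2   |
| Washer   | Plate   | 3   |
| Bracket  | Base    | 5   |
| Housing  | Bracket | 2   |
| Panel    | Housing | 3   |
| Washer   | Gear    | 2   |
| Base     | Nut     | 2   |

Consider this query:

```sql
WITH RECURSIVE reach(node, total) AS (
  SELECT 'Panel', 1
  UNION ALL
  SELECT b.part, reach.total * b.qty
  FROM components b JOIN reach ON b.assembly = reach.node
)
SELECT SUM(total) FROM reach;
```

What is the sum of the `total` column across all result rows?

Base: (Panel, total=1).
Iteration 1: components of {Panel} -> Housing = 1*3 = 3, Washer = 1*2 = 2.
Iteration 2: components of {Housing,Washer} -> Bracket = 3*2 = 6, Gear = 2*2 = 4, Plate = 2*3 = 6.
Iteration 3: components of {Bracket,Gear,Plate} -> Base = 6*5 = 30.
Iteration 4: components of {Base} -> Nut = 30*2 = 60.
Iteration 5: no further components; recursion stops.
SUM(total) = 1 + 2 + 3 + 6 + 4 + 6 + 30 + 60 = 112.

112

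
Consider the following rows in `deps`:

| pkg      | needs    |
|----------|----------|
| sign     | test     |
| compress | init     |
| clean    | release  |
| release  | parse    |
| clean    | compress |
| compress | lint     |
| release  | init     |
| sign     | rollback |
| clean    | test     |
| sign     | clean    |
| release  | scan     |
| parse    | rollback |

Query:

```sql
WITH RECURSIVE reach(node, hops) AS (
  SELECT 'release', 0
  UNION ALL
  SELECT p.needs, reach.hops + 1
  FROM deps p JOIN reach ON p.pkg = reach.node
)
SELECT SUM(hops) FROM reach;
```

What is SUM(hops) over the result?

Base: (release, hops=0).
Iteration 1: edges from {release} -> (init, hops=1), (parse, hops=1), (scan, hops=1).
Iteration 2: edges from {init,parse,scan} -> (rollback, hops=2).
Iteration 3: no outgoing edges from {rollback}; recursion stops.
SUM(hops) = 0 + 1 + 1 + 1 + 2 = 5.

5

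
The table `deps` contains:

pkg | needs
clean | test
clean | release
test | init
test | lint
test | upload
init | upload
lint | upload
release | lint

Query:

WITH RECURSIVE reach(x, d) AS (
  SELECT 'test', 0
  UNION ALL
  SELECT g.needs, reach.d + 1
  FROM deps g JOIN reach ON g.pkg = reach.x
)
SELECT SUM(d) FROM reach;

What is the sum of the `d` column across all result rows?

Base: (test, d=0).
Iteration 1: edges from {test} -> (init, d=1), (lint, d=1), (upload, d=1).
Iteration 2: edges from {init,lint,upload} -> (upload, d=2) x2. [UNION ALL keeps all 2 new rows, including repeats]
Iteration 3: no outgoing edges from {upload}; recursion stops.
SUM(d) = 0 + 1 + 1 + 1 + 2 + 2 = 7.

7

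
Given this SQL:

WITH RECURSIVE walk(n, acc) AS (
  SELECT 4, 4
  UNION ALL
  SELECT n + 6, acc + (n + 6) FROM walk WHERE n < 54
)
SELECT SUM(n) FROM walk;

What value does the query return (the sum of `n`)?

Base: n=4, acc=4.
Iteration 1: 4 < 54 holds -> n = 4 + 6 = 10, acc = 4 + 10 = 14.
Iteration 2: 10 < 54 holds -> n = 10 + 6 = 16, acc = 14 + 16 = 30.
Iteration 3: 16 < 54 holds -> n = 16 + 6 = 22, acc = 30 + 22 = 52.
Iteration 4: 22 < 54 holds -> n = 22 + 6 = 28, acc = 52 + 28 = 80.
Iteration 5: 28 < 54 holds -> n = 28 + 6 = 34, acc = 80 + 34 = 114.
Iteration 6: 34 < 54 holds -> n = 34 + 6 = 40, acc = 114 + 40 = 154.
Iteration 7: 40 < 54 holds -> n = 40 + 6 = 46, acc = 154 + 46 = 200.
Iteration 8: 46 < 54 holds -> n = 46 + 6 = 52, acc = 200 + 52 = 252.
Iteration 9: 52 < 54 holds -> n = 52 + 6 = 58, acc = 252 + 58 = 310.
Iteration 10: 58 < 54 fails; recursion stops.
SUM(n) = 4 + 10 + 16 + 22 + 28 + 34 + 40 + 46 + 52 + 58 = 310.

310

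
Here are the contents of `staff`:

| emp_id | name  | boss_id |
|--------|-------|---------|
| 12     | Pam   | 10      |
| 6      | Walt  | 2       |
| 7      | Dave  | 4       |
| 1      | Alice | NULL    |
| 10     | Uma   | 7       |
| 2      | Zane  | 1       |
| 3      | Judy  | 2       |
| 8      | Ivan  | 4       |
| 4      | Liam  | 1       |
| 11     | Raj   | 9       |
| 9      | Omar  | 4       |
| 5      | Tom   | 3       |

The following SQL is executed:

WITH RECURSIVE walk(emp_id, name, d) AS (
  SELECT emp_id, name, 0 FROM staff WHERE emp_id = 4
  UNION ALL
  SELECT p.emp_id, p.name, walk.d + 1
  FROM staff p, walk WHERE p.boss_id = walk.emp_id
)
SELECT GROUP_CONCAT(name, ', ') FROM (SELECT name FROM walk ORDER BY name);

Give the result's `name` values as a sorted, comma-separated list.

Base: emp_id=4 (Liam) at d 0.
Iteration 1: rows with boss_id in {4} -> Dave (id 7, d 1), Ivan (id 8, d 1), Omar (id 9, d 1).
Iteration 2: rows with boss_id in {7,8,9} -> Uma (id 10, d 2), Raj (id 11, d 2).
Iteration 3: rows with boss_id in {10,11} -> Pam (id 12, d 3).
Iteration 4: no rows with boss_id in {12}; recursion stops.

Dave, Ivan, Liam, Omar, Pam, Raj, Uma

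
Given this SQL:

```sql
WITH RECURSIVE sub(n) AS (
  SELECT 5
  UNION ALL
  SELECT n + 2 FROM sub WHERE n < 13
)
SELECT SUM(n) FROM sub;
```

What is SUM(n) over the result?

45

Base: n=5.
Iteration 1: 5 < 13 holds -> n = 5 + 2 = 7.
Iteration 2: 7 < 13 holds -> n = 7 + 2 = 9.
Iteration 3: 9 < 13 holds -> n = 9 + 2 = 11.
Iteration 4: 11 < 13 holds -> n = 11 + 2 = 13.
Iteration 5: 13 < 13 fails; recursion stops.
SUM(n) = 5 + 7 + 9 + 11 + 13 = 45.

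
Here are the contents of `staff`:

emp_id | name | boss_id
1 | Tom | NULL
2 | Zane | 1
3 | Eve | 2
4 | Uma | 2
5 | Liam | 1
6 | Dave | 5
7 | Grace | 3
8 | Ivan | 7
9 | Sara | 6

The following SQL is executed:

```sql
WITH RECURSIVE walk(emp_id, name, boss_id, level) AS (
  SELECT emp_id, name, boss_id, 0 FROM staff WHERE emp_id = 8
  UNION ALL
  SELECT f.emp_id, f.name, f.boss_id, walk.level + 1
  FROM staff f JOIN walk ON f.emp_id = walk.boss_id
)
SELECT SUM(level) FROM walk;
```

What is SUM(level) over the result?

Base: emp_id=8 (Ivan), boss_id=7, level 0.
Iteration 1: join on emp_id=7 -> Grace (id 7, boss_id=3, level 1).
Iteration 2: join on emp_id=3 -> Eve (id 3, boss_id=2, level 2).
Iteration 3: join on emp_id=2 -> Zane (id 2, boss_id=1, level 3).
Iteration 4: join on emp_id=1 -> Tom (id 1, boss_id=NULL, level 4).
Iteration 5: boss_id is NULL; no match; recursion stops.
SUM(level) = 0 + 1 + 2 + 3 + 4 = 10.

10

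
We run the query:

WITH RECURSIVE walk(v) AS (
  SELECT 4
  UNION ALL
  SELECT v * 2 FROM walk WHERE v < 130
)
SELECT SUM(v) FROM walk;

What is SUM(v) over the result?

Base: v=4.
Iteration 1: 4 < 130 holds -> v = 4 * 2 = 8.
Iteration 2: 8 < 130 holds -> v = 8 * 2 = 16.
Iteration 3: 16 < 130 holds -> v = 16 * 2 = 32.
Iteration 4: 32 < 130 holds -> v = 32 * 2 = 64.
Iteration 5: 64 < 130 holds -> v = 64 * 2 = 128.
Iteration 6: 128 < 130 holds -> v = 128 * 2 = 256.
Iteration 7: 256 < 130 fails; recursion stops.
SUM(v) = 4 + 8 + 16 + 32 + 64 + 128 + 256 = 508.

508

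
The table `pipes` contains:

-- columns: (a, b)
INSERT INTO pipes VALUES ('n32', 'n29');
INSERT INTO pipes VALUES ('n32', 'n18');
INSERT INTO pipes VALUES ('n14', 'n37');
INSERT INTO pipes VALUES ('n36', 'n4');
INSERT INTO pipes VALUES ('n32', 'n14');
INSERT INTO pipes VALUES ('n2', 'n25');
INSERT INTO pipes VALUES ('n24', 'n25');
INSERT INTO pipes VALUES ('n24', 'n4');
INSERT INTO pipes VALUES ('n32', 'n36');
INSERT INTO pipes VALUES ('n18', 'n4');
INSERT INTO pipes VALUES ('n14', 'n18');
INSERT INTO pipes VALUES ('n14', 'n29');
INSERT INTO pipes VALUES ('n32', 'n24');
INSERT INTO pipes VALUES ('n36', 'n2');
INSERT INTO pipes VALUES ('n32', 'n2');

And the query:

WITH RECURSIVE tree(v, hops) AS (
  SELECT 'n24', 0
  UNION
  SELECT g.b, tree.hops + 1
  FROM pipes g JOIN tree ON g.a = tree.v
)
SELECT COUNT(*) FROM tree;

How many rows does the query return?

3

Base: (n24, hops=0).
Iteration 1: edges from {n24} -> (n25, hops=1), (n4, hops=1).
Iteration 2: no outgoing edges from {n25,n4}; recursion stops.
Total rows emitted: 3.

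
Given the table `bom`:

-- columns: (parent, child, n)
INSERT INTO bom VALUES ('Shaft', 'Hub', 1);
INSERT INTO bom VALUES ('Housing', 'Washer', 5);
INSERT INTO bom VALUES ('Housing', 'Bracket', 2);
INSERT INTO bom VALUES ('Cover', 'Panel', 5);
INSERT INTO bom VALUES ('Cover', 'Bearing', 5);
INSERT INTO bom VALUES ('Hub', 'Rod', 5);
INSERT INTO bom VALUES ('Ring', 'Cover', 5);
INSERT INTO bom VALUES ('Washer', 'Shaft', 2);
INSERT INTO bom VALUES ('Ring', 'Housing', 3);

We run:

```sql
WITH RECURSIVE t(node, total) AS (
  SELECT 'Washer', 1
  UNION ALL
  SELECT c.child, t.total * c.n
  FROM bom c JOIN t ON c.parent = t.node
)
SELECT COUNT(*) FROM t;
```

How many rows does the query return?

4

Base: (Washer, total=1).
Iteration 1: components of {Washer} -> Shaft = 1*2 = 2.
Iteration 2: components of {Shaft} -> Hub = 2*1 = 2.
Iteration 3: components of {Hub} -> Rod = 2*5 = 10.
Iteration 4: no further components; recursion stops.
Total rows emitted: 4.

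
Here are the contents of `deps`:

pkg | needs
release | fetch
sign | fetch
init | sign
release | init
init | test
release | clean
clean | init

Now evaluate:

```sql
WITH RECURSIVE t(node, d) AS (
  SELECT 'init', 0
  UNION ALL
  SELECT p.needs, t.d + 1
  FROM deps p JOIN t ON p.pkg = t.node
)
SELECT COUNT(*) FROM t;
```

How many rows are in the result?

4

Base: (init, d=0).
Iteration 1: edges from {init} -> (sign, d=1), (test, d=1).
Iteration 2: edges from {sign,test} -> (fetch, d=2).
Iteration 3: no outgoing edges from {fetch}; recursion stops.
Total rows emitted: 4.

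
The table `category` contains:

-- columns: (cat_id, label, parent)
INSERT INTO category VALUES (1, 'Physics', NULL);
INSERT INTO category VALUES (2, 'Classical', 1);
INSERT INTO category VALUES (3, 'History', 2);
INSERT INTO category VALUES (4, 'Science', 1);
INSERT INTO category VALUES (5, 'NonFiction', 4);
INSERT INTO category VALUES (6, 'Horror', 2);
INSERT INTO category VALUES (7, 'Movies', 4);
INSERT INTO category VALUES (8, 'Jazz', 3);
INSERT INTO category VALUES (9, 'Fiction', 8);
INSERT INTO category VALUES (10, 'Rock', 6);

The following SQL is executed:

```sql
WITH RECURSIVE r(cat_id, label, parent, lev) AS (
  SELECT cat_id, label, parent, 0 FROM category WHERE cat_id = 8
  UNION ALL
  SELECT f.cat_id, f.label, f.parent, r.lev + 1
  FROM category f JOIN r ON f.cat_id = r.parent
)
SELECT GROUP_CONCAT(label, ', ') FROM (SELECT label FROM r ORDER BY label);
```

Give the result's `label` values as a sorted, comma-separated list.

Base: cat_id=8 (Jazz), parent=3, lev 0.
Iteration 1: join on cat_id=3 -> History (id 3, parent=2, lev 1).
Iteration 2: join on cat_id=2 -> Classical (id 2, parent=1, lev 2).
Iteration 3: join on cat_id=1 -> Physics (id 1, parent=NULL, lev 3).
Iteration 4: parent is NULL; no match; recursion stops.

Classical, History, Jazz, Physics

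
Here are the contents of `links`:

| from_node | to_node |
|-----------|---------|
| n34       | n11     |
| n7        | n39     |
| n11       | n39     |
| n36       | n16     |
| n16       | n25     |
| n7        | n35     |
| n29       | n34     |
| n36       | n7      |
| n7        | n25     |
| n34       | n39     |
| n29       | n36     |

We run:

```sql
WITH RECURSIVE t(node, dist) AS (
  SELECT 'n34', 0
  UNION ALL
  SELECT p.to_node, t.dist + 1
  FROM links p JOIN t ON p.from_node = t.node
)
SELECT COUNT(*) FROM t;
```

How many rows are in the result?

Base: (n34, dist=0).
Iteration 1: edges from {n34} -> (n11, dist=1), (n39, dist=1).
Iteration 2: edges from {n11,n39} -> (n39, dist=2).
Iteration 3: no outgoing edges from {n39}; recursion stops.
Total rows emitted: 4.

4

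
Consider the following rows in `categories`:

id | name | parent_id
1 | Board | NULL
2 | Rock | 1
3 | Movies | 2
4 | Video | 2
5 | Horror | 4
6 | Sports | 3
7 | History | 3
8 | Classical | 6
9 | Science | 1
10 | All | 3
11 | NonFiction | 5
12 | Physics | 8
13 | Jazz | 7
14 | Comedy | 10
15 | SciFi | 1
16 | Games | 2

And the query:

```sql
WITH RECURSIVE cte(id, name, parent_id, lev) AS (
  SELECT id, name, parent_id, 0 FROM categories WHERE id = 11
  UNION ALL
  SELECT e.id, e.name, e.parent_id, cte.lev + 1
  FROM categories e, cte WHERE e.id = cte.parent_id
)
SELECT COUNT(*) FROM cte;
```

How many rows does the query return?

Base: id=11 (NonFiction), parent_id=5, lev 0.
Iteration 1: join on id=5 -> Horror (id 5, parent_id=4, lev 1).
Iteration 2: join on id=4 -> Video (id 4, parent_id=2, lev 2).
Iteration 3: join on id=2 -> Rock (id 2, parent_id=1, lev 3).
Iteration 4: join on id=1 -> Board (id 1, parent_id=NULL, lev 4).
Iteration 5: parent_id is NULL; no match; recursion stops.
Total rows emitted: 5.

5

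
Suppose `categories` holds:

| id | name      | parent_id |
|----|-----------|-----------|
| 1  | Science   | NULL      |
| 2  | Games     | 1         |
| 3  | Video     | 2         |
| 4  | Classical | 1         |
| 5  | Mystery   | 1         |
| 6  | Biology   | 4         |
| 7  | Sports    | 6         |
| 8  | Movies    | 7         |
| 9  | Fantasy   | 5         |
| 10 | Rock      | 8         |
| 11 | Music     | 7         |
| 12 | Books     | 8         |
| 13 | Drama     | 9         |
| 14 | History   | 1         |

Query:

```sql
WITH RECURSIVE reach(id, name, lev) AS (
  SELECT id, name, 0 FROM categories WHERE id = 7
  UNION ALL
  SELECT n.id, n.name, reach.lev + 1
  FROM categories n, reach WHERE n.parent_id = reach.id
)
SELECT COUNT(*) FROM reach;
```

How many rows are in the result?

Base: id=7 (Sports) at lev 0.
Iteration 1: rows with parent_id in {7} -> Movies (id 8, lev 1), Music (id 11, lev 1).
Iteration 2: rows with parent_id in {8,11} -> Rock (id 10, lev 2), Books (id 12, lev 2).
Iteration 3: no rows with parent_id in {10,12}; recursion stops.
Total rows emitted: 5.

5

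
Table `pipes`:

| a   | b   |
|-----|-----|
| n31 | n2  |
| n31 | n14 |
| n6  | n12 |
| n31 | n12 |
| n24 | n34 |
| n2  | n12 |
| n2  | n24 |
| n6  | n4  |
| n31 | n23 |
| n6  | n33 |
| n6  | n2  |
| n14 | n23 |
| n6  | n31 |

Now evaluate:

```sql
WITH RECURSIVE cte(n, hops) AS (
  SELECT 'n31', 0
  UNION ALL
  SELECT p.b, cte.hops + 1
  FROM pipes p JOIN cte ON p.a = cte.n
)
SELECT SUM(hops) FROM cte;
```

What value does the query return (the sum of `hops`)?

Base: (n31, hops=0).
Iteration 1: edges from {n31} -> (n12, hops=1), (n14, hops=1), (n2, hops=1), (n23, hops=1).
Iteration 2: edges from {n12,n14,n2,n23} -> (n12, hops=2), (n23, hops=2), (n24, hops=2).
Iteration 3: edges from {n12,n23,n24} -> (n34, hops=3).
Iteration 4: no outgoing edges from {n34}; recursion stops.
SUM(hops) = 0 + 1 + 1 + 1 + 1 + 2 + 2 + 2 + 3 = 13.

13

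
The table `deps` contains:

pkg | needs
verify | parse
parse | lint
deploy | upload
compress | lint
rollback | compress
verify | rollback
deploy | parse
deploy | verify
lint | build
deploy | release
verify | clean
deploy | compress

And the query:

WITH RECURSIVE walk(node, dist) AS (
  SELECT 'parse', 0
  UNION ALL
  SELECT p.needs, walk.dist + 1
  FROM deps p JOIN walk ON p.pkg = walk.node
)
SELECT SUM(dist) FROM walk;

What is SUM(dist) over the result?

Base: (parse, dist=0).
Iteration 1: edges from {parse} -> (lint, dist=1).
Iteration 2: edges from {lint} -> (build, dist=2).
Iteration 3: no outgoing edges from {build}; recursion stops.
SUM(dist) = 0 + 1 + 2 = 3.

3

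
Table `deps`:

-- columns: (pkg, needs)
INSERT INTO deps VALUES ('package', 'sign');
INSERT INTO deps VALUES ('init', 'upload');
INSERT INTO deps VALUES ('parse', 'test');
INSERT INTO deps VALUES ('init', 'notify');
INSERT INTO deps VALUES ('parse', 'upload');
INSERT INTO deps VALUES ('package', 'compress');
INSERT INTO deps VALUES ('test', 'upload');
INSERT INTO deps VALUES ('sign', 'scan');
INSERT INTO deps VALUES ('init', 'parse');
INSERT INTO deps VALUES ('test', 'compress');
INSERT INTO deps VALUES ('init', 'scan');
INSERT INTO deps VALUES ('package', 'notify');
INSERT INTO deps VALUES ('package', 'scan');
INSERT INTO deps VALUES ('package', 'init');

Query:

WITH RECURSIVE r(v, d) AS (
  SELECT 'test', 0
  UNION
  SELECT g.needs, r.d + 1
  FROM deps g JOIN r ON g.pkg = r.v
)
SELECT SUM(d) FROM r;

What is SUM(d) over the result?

2

Base: (test, d=0).
Iteration 1: edges from {test} -> (compress, d=1), (upload, d=1).
Iteration 2: no outgoing edges from {compress,upload}; recursion stops.
SUM(d) = 0 + 1 + 1 = 2.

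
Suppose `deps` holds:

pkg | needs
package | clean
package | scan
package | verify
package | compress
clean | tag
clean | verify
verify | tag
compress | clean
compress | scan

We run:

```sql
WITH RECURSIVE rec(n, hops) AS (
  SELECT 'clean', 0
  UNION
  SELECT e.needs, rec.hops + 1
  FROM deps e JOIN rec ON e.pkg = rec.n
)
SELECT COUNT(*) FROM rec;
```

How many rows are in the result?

Base: (clean, hops=0).
Iteration 1: edges from {clean} -> (tag, hops=1), (verify, hops=1).
Iteration 2: edges from {tag,verify} -> (tag, hops=2).
Iteration 3: no outgoing edges from {tag}; recursion stops.
Total rows emitted: 4.

4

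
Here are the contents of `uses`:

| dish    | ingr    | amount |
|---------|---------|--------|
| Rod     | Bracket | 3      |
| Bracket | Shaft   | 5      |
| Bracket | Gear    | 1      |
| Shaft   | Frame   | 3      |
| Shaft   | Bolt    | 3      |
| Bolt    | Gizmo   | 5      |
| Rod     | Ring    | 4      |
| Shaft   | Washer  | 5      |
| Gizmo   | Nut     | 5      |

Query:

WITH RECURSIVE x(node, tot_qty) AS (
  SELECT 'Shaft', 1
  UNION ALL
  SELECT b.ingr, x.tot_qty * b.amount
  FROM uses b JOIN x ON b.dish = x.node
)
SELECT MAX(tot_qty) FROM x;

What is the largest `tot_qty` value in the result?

Base: (Shaft, tot_qty=1).
Iteration 1: components of {Shaft} -> Bolt = 1*3 = 3, Frame = 1*3 = 3, Washer = 1*5 = 5.
Iteration 2: components of {Bolt,Frame,Washer} -> Gizmo = 3*5 = 15.
Iteration 3: components of {Gizmo} -> Nut = 15*5 = 75.
Iteration 4: no further components; recursion stops.
tot_qty values: 1, 3, 3, 5, 15, 75; the maximum is 75.

75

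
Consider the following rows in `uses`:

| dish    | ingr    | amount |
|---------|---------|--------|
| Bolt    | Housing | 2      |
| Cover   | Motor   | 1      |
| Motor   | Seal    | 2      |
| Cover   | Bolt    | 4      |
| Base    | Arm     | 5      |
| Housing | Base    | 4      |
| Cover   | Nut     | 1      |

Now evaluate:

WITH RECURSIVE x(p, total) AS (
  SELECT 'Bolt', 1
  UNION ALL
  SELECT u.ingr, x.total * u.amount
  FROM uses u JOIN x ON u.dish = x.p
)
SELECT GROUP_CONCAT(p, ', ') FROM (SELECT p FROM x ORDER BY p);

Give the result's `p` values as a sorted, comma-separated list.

Arm, Base, Bolt, Housing

Base: (Bolt, total=1).
Iteration 1: components of {Bolt} -> Housing = 1*2 = 2.
Iteration 2: components of {Housing} -> Base = 2*4 = 8.
Iteration 3: components of {Base} -> Arm = 8*5 = 40.
Iteration 4: no further components; recursion stops.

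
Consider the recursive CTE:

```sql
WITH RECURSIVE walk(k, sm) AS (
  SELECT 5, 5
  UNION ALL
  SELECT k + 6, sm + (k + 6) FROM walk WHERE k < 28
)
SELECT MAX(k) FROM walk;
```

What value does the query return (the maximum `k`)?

Base: k=5, sm=5.
Iteration 1: 5 < 28 holds -> k = 5 + 6 = 11, sm = 5 + 11 = 16.
Iteration 2: 11 < 28 holds -> k = 11 + 6 = 17, sm = 16 + 17 = 33.
Iteration 3: 17 < 28 holds -> k = 17 + 6 = 23, sm = 33 + 23 = 56.
Iteration 4: 23 < 28 holds -> k = 23 + 6 = 29, sm = 56 + 29 = 85.
Iteration 5: 29 < 28 fails; recursion stops.
k values: 5, 11, 17, 23, 29; the maximum is 29.

29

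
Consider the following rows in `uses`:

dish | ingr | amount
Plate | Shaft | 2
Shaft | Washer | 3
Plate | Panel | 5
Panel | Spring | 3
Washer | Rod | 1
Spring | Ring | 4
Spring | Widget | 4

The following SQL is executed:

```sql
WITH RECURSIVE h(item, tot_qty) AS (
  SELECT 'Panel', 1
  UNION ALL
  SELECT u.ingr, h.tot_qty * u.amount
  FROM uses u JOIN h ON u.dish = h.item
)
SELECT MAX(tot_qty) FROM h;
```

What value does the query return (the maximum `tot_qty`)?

Base: (Panel, tot_qty=1).
Iteration 1: components of {Panel} -> Spring = 1*3 = 3.
Iteration 2: components of {Spring} -> Ring = 3*4 = 12, Widget = 3*4 = 12.
Iteration 3: no further components; recursion stops.
tot_qty values: 1, 3, 12, 12; the maximum is 12.

12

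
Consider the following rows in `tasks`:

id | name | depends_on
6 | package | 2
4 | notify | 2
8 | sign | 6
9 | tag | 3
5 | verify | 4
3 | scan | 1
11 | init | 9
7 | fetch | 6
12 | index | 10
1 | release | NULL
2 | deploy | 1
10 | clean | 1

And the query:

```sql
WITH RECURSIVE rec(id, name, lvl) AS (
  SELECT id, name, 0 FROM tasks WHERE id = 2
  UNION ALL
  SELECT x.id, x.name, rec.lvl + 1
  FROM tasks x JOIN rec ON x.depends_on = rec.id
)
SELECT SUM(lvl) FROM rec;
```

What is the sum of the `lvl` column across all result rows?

8

Base: id=2 (deploy) at lvl 0.
Iteration 1: rows with depends_on in {2} -> notify (id 4, lvl 1), package (id 6, lvl 1).
Iteration 2: rows with depends_on in {4,6} -> verify (id 5, lvl 2), fetch (id 7, lvl 2), sign (id 8, lvl 2).
Iteration 3: no rows with depends_on in {5,7,8}; recursion stops.
SUM(lvl) = 0 + 1 + 1 + 2 + 2 + 2 = 8.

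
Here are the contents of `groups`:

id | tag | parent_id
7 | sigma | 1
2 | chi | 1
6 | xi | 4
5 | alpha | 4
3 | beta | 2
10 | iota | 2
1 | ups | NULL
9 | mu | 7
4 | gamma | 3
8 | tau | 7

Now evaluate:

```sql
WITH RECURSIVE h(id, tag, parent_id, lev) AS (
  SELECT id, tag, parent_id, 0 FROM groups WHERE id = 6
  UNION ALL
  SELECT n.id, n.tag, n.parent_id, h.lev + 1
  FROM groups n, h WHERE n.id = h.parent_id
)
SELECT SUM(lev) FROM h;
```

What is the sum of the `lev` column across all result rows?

10

Base: id=6 (xi), parent_id=4, lev 0.
Iteration 1: join on id=4 -> gamma (id 4, parent_id=3, lev 1).
Iteration 2: join on id=3 -> beta (id 3, parent_id=2, lev 2).
Iteration 3: join on id=2 -> chi (id 2, parent_id=1, lev 3).
Iteration 4: join on id=1 -> ups (id 1, parent_id=NULL, lev 4).
Iteration 5: parent_id is NULL; no match; recursion stops.
SUM(lev) = 0 + 1 + 2 + 3 + 4 = 10.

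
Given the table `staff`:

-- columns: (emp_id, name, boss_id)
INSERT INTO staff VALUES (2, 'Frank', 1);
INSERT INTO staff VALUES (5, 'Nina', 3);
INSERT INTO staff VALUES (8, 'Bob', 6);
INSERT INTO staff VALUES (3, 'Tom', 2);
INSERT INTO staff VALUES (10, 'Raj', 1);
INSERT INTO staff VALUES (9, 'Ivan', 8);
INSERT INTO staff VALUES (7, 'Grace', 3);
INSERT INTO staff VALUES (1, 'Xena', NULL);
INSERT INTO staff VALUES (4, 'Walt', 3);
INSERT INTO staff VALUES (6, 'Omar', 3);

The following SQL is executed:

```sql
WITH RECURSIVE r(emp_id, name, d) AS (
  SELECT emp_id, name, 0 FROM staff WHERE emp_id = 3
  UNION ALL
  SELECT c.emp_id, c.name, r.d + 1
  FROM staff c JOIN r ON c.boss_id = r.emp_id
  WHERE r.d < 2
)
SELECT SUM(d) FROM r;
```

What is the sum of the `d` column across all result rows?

6

Base: emp_id=3 (Tom) at d 0.
Iteration 1: rows with boss_id in {3} -> Walt (id 4, d 1), Nina (id 5, d 1), Omar (id 6, d 1), Grace (id 7, d 1).
Iteration 2: rows with boss_id in {4,5,6,7} -> Bob (id 8, d 2).
Iteration 3: d < 2 fails for all current rows; recursion stops.
SUM(d) = 0 + 1 + 1 + 1 + 1 + 2 = 6.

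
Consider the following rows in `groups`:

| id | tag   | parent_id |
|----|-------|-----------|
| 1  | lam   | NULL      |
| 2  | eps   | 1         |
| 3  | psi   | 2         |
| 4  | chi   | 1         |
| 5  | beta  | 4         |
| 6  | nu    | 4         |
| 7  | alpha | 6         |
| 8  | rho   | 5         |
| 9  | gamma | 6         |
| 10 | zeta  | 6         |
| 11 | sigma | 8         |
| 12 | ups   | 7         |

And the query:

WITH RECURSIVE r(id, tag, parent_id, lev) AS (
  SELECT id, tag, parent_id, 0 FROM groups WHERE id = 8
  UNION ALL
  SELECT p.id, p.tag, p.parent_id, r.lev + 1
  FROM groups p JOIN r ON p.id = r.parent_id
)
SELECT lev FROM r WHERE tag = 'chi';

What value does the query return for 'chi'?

2

Base: id=8 (rho), parent_id=5, lev 0.
Iteration 1: join on id=5 -> beta (id 5, parent_id=4, lev 1).
Iteration 2: join on id=4 -> chi (id 4, parent_id=1, lev 2).
Iteration 3: join on id=1 -> lam (id 1, parent_id=NULL, lev 3).
Iteration 4: parent_id is NULL; no match; recursion stops.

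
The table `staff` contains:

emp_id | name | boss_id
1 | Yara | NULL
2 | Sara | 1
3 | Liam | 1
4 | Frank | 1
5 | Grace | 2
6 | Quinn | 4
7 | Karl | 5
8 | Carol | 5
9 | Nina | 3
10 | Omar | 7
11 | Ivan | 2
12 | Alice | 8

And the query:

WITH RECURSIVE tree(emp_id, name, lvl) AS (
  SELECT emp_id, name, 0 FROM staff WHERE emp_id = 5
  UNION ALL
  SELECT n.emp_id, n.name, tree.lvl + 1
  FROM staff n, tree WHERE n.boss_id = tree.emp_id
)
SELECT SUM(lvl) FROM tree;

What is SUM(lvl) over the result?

Base: emp_id=5 (Grace) at lvl 0.
Iteration 1: rows with boss_id in {5} -> Karl (id 7, lvl 1), Carol (id 8, lvl 1).
Iteration 2: rows with boss_id in {7,8} -> Omar (id 10, lvl 2), Alice (id 12, lvl 2).
Iteration 3: no rows with boss_id in {10,12}; recursion stops.
SUM(lvl) = 0 + 1 + 1 + 2 + 2 = 6.

6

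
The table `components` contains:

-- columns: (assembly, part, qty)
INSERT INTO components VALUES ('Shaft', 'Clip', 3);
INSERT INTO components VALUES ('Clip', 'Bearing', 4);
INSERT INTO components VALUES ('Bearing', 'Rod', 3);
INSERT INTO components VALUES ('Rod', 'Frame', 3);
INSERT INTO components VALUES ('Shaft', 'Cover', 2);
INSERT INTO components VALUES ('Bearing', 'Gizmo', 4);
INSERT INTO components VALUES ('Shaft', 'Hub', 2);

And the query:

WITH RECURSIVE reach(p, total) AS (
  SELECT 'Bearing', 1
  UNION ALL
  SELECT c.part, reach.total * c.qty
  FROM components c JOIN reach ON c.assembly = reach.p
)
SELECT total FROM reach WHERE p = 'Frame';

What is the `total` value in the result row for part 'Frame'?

9

Base: (Bearing, total=1).
Iteration 1: components of {Bearing} -> Gizmo = 1*4 = 4, Rod = 1*3 = 3.
Iteration 2: components of {Gizmo,Rod} -> Frame = 3*3 = 9.
Iteration 3: no further components; recursion stops.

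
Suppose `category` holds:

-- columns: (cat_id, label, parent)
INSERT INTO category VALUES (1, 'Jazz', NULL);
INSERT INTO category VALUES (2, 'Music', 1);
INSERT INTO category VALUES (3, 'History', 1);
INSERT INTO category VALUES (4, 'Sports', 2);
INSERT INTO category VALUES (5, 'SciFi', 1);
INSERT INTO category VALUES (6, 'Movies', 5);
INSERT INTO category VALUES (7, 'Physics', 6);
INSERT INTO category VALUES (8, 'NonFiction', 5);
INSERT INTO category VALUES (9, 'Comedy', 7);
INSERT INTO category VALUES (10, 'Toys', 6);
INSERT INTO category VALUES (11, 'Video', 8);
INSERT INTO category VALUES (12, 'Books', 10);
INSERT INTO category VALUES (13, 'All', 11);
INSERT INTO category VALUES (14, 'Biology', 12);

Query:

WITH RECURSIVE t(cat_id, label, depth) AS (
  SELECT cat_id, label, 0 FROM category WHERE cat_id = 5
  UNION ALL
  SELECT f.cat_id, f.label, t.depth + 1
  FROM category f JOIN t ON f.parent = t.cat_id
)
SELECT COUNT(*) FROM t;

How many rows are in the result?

Base: cat_id=5 (SciFi) at depth 0.
Iteration 1: rows with parent in {5} -> Movies (id 6, depth 1), NonFiction (id 8, depth 1).
Iteration 2: rows with parent in {6,8} -> Physics (id 7, depth 2), Toys (id 10, depth 2), Video (id 11, depth 2).
Iteration 3: rows with parent in {7,10,11} -> Comedy (id 9, depth 3), Books (id 12, depth 3), All (id 13, depth 3).
Iteration 4: rows with parent in {9,12,13} -> Biology (id 14, depth 4).
Iteration 5: no rows with parent in {14}; recursion stops.
Total rows emitted: 10.

10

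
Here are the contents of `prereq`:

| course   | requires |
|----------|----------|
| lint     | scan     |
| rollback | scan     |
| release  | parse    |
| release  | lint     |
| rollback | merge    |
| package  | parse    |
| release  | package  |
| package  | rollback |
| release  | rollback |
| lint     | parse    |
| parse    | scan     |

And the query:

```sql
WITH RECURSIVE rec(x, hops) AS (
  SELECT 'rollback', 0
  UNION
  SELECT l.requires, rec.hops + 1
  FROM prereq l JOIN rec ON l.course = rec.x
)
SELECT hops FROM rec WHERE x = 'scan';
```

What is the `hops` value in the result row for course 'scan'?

Base: (rollback, hops=0).
Iteration 1: edges from {rollback} -> (merge, hops=1), (scan, hops=1).
Iteration 2: no outgoing edges from {merge,scan}; recursion stops.

1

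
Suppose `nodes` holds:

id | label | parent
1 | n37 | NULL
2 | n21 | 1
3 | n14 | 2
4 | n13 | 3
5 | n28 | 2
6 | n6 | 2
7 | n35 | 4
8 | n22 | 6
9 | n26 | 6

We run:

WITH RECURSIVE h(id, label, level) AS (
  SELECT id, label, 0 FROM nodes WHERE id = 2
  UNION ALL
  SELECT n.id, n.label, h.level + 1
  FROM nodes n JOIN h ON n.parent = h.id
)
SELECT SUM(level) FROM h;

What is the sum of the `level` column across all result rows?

12

Base: id=2 (n21) at level 0.
Iteration 1: rows with parent in {2} -> n14 (id 3, level 1), n28 (id 5, level 1), n6 (id 6, level 1).
Iteration 2: rows with parent in {3,5,6} -> n13 (id 4, level 2), n22 (id 8, level 2), n26 (id 9, level 2).
Iteration 3: rows with parent in {4,8,9} -> n35 (id 7, level 3).
Iteration 4: no rows with parent in {7}; recursion stops.
SUM(level) = 0 + 1 + 1 + 1 + 2 + 2 + 2 + 3 = 12.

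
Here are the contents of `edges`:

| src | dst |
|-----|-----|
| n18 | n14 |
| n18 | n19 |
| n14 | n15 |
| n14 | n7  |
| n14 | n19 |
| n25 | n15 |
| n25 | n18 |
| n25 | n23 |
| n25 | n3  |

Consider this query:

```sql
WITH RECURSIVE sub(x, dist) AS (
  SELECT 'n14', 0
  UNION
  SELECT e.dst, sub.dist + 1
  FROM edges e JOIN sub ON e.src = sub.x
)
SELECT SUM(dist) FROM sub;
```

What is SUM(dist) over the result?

Base: (n14, dist=0).
Iteration 1: edges from {n14} -> (n15, dist=1), (n19, dist=1), (n7, dist=1).
Iteration 2: no outgoing edges from {n15,n19,n7}; recursion stops.
SUM(dist) = 0 + 1 + 1 + 1 = 3.

3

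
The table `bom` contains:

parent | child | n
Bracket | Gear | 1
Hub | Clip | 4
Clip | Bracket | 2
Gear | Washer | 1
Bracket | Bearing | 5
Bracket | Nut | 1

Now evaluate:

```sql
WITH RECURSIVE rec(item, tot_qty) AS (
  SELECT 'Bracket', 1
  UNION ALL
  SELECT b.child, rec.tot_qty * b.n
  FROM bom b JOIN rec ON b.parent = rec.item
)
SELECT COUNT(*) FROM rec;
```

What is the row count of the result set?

Base: (Bracket, tot_qty=1).
Iteration 1: components of {Bracket} -> Bearing = 1*5 = 5, Gear = 1*1 = 1, Nut = 1*1 = 1.
Iteration 2: components of {Bearing,Gear,Nut} -> Washer = 1*1 = 1.
Iteration 3: no further components; recursion stops.
Total rows emitted: 5.

5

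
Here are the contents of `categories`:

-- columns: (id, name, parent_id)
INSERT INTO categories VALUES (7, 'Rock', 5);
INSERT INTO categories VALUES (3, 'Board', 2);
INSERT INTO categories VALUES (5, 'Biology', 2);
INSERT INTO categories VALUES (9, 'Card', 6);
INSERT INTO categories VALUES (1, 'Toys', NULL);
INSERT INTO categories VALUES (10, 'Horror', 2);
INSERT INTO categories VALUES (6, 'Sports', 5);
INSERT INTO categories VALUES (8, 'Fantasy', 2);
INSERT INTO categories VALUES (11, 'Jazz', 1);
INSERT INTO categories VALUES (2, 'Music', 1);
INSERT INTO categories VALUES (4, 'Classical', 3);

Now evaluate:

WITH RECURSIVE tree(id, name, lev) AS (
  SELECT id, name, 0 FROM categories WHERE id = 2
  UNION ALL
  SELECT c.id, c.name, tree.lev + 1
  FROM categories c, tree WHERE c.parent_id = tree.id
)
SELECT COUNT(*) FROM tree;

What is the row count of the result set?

9

Base: id=2 (Music) at lev 0.
Iteration 1: rows with parent_id in {2} -> Board (id 3, lev 1), Biology (id 5, lev 1), Fantasy (id 8, lev 1), Horror (id 10, lev 1).
Iteration 2: rows with parent_id in {3,5,8,10} -> Classical (id 4, lev 2), Sports (id 6, lev 2), Rock (id 7, lev 2).
Iteration 3: rows with parent_id in {4,6,7} -> Card (id 9, lev 3).
Iteration 4: no rows with parent_id in {9}; recursion stops.
Total rows emitted: 9.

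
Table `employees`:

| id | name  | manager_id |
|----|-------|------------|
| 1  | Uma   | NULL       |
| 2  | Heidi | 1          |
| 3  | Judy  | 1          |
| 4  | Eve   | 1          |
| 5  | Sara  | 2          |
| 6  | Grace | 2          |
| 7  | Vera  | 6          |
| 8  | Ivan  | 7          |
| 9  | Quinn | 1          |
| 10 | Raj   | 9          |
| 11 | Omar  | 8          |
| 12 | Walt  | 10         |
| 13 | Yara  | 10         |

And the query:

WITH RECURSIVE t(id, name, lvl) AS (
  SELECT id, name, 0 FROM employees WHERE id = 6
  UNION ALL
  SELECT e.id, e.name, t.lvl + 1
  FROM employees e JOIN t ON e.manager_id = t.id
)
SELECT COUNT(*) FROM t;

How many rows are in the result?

4

Base: id=6 (Grace) at lvl 0.
Iteration 1: rows with manager_id in {6} -> Vera (id 7, lvl 1).
Iteration 2: rows with manager_id in {7} -> Ivan (id 8, lvl 2).
Iteration 3: rows with manager_id in {8} -> Omar (id 11, lvl 3).
Iteration 4: no rows with manager_id in {11}; recursion stops.
Total rows emitted: 4.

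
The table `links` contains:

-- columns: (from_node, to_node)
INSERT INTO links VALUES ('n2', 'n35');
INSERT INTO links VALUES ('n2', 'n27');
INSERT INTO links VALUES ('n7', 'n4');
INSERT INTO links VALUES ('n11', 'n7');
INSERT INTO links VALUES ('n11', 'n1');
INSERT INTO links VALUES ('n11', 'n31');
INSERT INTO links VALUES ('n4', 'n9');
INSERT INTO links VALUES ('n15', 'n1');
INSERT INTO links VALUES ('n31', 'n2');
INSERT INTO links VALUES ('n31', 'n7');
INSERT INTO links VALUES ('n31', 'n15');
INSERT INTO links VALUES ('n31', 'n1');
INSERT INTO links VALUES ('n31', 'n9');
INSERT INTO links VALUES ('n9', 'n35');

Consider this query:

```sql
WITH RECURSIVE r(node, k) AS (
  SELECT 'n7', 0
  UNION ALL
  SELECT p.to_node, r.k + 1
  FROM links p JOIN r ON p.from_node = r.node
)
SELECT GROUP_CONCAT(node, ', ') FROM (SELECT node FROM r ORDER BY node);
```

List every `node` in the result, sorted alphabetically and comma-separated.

n35, n4, n7, n9

Base: (n7, k=0).
Iteration 1: edges from {n7} -> (n4, k=1).
Iteration 2: edges from {n4} -> (n9, k=2).
Iteration 3: edges from {n9} -> (n35, k=3).
Iteration 4: no outgoing edges from {n35}; recursion stops.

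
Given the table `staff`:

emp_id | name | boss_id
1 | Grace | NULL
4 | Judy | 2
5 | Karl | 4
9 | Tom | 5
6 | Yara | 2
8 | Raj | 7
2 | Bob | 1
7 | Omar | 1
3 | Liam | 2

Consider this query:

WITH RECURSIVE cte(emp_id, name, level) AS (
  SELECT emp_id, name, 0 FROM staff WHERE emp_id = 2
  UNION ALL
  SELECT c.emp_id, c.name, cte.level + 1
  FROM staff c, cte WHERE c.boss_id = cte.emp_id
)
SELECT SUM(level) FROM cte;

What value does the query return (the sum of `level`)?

8

Base: emp_id=2 (Bob) at level 0.
Iteration 1: rows with boss_id in {2} -> Liam (id 3, level 1), Judy (id 4, level 1), Yara (id 6, level 1).
Iteration 2: rows with boss_id in {3,4,6} -> Karl (id 5, level 2).
Iteration 3: rows with boss_id in {5} -> Tom (id 9, level 3).
Iteration 4: no rows with boss_id in {9}; recursion stops.
SUM(level) = 0 + 1 + 1 + 1 + 2 + 3 = 8.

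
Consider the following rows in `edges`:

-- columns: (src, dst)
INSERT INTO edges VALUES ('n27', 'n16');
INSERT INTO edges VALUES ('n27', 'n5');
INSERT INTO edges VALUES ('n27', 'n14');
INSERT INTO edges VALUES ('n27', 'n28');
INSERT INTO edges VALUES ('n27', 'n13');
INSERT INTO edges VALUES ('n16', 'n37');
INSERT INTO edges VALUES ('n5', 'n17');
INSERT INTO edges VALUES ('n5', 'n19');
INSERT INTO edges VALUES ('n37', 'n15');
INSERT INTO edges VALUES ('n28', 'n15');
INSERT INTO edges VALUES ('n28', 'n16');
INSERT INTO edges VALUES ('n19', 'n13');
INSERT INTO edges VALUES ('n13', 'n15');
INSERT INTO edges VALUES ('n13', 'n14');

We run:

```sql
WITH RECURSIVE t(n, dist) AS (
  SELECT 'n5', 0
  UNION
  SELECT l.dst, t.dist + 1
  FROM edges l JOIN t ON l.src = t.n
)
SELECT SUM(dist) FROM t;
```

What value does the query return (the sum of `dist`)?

10

Base: (n5, dist=0).
Iteration 1: edges from {n5} -> (n17, dist=1), (n19, dist=1).
Iteration 2: edges from {n17,n19} -> (n13, dist=2).
Iteration 3: edges from {n13} -> (n14, dist=3), (n15, dist=3).
Iteration 4: no outgoing edges from {n14,n15}; recursion stops.
SUM(dist) = 0 + 1 + 1 + 2 + 3 + 3 = 10.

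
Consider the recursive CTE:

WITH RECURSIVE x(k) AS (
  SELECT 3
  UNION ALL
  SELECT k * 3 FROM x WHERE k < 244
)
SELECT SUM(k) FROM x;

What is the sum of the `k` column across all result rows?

Base: k=3.
Iteration 1: 3 < 244 holds -> k = 3 * 3 = 9.
Iteration 2: 9 < 244 holds -> k = 9 * 3 = 27.
Iteration 3: 27 < 244 holds -> k = 27 * 3 = 81.
Iteration 4: 81 < 244 holds -> k = 81 * 3 = 243.
Iteration 5: 243 < 244 holds -> k = 243 * 3 = 729.
Iteration 6: 729 < 244 fails; recursion stops.
SUM(k) = 3 + 9 + 27 + 81 + 243 + 729 = 1092.

1092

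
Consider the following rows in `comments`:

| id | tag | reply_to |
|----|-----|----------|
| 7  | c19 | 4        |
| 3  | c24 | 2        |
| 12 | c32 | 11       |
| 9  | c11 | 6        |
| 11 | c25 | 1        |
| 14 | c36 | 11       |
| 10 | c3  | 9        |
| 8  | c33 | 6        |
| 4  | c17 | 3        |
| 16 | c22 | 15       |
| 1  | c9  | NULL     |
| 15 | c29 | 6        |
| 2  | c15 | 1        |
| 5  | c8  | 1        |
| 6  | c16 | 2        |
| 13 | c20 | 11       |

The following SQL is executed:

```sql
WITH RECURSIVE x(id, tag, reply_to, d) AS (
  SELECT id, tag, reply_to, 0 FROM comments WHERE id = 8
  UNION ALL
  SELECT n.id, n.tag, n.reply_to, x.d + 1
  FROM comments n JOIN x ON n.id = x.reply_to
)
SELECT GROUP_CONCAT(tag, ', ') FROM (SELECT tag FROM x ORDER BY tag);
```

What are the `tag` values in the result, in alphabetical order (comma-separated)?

c15, c16, c33, c9

Base: id=8 (c33), reply_to=6, d 0.
Iteration 1: join on id=6 -> c16 (id 6, reply_to=2, d 1).
Iteration 2: join on id=2 -> c15 (id 2, reply_to=1, d 2).
Iteration 3: join on id=1 -> c9 (id 1, reply_to=NULL, d 3).
Iteration 4: reply_to is NULL; no match; recursion stops.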